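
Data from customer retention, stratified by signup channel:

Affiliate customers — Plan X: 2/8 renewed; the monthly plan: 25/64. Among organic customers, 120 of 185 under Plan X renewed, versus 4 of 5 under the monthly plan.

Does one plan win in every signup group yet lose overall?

Yes

Affiliate: Plan X 2/8 = 25.0%, the monthly plan 25/64 = 39.1% → the monthly plan
Organic: Plan X 120/185 = 64.9%, the monthly plan 4/5 = 80.0% → the monthly plan
Overall: Plan X 122/193 = 63.2%, the monthly plan 29/69 = 42.0% → Plan X
The monthly plan wins each signup group but Plan X wins overall — the comparison reverses. The monthly plan's customers skew toward affiliate, which has a lower base rate.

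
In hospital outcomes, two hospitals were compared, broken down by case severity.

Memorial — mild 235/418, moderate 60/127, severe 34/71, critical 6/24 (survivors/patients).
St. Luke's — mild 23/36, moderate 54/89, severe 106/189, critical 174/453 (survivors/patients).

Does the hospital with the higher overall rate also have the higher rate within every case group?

No

Mild: Memorial 235/418 = 56.2%, St. Luke's 23/36 = 63.9% → St. Luke's
Moderate: Memorial 60/127 = 47.2%, St. Luke's 54/89 = 60.7% → St. Luke's
Severe: Memorial 34/71 = 47.9%, St. Luke's 106/189 = 56.1% → St. Luke's
Critical: Memorial 6/24 = 25.0%, St. Luke's 174/453 = 38.4% → St. Luke's
Overall: Memorial 335/640 = 52.3%, St. Luke's 357/767 = 46.5% → Memorial
St. Luke's wins each case group but Memorial wins overall — the comparison reverses. St. Luke's's patients skew toward critical, which has a lower base rate.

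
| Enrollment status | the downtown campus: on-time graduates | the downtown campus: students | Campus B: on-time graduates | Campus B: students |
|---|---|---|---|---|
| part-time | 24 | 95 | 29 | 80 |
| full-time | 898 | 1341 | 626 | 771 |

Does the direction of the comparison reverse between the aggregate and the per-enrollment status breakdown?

Part-time: the downtown campus 24/95 = 25.3%, Campus B 29/80 = 36.2% → Campus B
Full-time: the downtown campus 898/1341 = 67.0%, Campus B 626/771 = 81.2% → Campus B
Overall: the downtown campus 922/1436 = 64.2%, Campus B 655/851 = 77.0% → Campus B
Campus B wins overall and in every enrollment group — no reversal.

No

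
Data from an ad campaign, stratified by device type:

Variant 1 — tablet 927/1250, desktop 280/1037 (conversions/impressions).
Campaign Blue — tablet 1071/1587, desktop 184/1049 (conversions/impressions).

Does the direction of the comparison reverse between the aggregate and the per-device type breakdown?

No

Tablet: Variant 1 927/1250 = 74.2%, Campaign Blue 1071/1587 = 67.5% → Variant 1
Desktop: Variant 1 280/1037 = 27.0%, Campaign Blue 184/1049 = 17.5% → Variant 1
Overall: Variant 1 1207/2287 = 52.8%, Campaign Blue 1255/2636 = 47.6% → Variant 1
Variant 1 wins overall and in every device group — no reversal.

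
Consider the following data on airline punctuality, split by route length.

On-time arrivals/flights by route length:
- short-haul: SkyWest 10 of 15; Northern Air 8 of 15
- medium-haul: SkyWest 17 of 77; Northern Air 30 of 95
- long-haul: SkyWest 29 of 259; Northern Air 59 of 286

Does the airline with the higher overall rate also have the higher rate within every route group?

No

Short-haul: SkyWest 10/15 = 66.7%, Northern Air 8/15 = 53.3% → SkyWest
Medium-haul: SkyWest 17/77 = 22.1%, Northern Air 30/95 = 31.6% → Northern Air
Long-haul: SkyWest 29/259 = 11.2%, Northern Air 59/286 = 20.6% → Northern Air
Overall: SkyWest 56/351 = 16.0%, Northern Air 97/396 = 24.5% → Northern Air
Neither sweeps: SkyWest wins 1 of 3 groups, Northern Air wins 2. Northern Air wins overall but not every group — no Simpson reversal.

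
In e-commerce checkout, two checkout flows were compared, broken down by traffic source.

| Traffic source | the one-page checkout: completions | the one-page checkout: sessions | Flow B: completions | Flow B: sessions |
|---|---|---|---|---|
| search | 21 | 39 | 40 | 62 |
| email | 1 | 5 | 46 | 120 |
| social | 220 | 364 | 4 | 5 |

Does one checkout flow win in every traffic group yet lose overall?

Search: the one-page checkout 21/39 = 53.8%, Flow B 40/62 = 64.5% → Flow B
Email: the one-page checkout 1/5 = 20.0%, Flow B 46/120 = 38.3% → Flow B
Social: the one-page checkout 220/364 = 60.4%, Flow B 4/5 = 80.0% → Flow B
Overall: the one-page checkout 242/408 = 59.3%, Flow B 90/187 = 48.1% → the one-page checkout
Flow B wins each traffic group but the one-page checkout wins overall — the comparison reverses. Flow B's sessions skew toward email, which has a lower base rate.

Yes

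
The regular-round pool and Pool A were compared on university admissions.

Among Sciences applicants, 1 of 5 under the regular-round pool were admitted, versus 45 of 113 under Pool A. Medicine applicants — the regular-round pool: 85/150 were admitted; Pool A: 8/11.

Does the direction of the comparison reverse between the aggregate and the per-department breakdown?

Yes

Sciences: the regular-round pool 1/5 = 20.0%, Pool A 45/113 = 39.8% → Pool A
Medicine: the regular-round pool 85/150 = 56.7%, Pool A 8/11 = 72.7% → Pool A
Overall: the regular-round pool 86/155 = 55.5%, Pool A 53/124 = 42.7% → the regular-round pool
Pool A wins each department group but the regular-round pool wins overall — the comparison reverses. Pool A's applicants skew toward Sciences, which has a lower base rate.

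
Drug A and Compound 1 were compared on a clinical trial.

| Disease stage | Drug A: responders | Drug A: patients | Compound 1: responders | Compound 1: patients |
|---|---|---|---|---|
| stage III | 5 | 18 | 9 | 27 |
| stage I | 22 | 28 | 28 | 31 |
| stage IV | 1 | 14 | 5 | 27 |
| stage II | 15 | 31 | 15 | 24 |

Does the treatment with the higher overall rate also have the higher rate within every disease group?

Yes

Stage III: Drug A 5/18 = 27.8%, Compound 1 9/27 = 33.3% → Compound 1
Stage I: Drug A 22/28 = 78.6%, Compound 1 28/31 = 90.3% → Compound 1
Stage IV: Drug A 1/14 = 7.1%, Compound 1 5/27 = 18.5% → Compound 1
Stage II: Drug A 15/31 = 48.4%, Compound 1 15/24 = 62.5% → Compound 1
Overall: Drug A 43/91 = 47.3%, Compound 1 57/109 = 52.3% → Compound 1
Compound 1 wins overall and in every disease group — no reversal.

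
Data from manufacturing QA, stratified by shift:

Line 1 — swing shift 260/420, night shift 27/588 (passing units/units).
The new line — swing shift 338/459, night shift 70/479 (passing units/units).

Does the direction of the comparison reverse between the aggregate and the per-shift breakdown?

No

Swing shift: Line 1 260/420 = 61.9%, the new line 338/459 = 73.6% → the new line
Night shift: Line 1 27/588 = 4.6%, the new line 70/479 = 14.6% → the new line
Overall: Line 1 287/1008 = 28.5%, the new line 408/938 = 43.5% → the new line
The new line wins overall and in every shift group — no reversal.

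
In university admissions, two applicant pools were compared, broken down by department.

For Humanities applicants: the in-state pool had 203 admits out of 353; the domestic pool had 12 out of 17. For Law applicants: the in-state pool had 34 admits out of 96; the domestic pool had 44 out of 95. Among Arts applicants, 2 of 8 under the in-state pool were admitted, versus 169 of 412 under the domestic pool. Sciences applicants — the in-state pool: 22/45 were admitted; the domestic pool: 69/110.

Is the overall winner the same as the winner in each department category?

No

Humanities: the in-state pool 203/353 = 57.5%, the domestic pool 12/17 = 70.6% → the domestic pool
Law: the in-state pool 34/96 = 35.4%, the domestic pool 44/95 = 46.3% → the domestic pool
Arts: the in-state pool 2/8 = 25.0%, the domestic pool 169/412 = 41.0% → the domestic pool
Sciences: the in-state pool 22/45 = 48.9%, the domestic pool 69/110 = 62.7% → the domestic pool
Overall: the in-state pool 261/502 = 52.0%, the domestic pool 294/634 = 46.4% → the in-state pool
The domestic pool wins each department group but the in-state pool wins overall — the comparison reverses. The domestic pool's applicants skew toward Arts, which has a lower base rate.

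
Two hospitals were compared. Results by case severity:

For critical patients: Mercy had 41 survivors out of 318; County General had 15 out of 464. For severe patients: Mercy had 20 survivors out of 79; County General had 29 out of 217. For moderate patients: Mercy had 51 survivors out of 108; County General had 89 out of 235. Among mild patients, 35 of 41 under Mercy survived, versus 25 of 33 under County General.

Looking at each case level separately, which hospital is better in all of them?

Critical: Mercy 41/318 = 12.9%, County General 15/464 = 3.2% → Mercy
Severe: Mercy 20/79 = 25.3%, County General 29/217 = 13.4% → Mercy
Moderate: Mercy 51/108 = 47.2%, County General 89/235 = 37.9% → Mercy
Mild: Mercy 35/41 = 85.4%, County General 25/33 = 75.8% → Mercy
Mercy has the higher rate in all 4 groups.

Mercy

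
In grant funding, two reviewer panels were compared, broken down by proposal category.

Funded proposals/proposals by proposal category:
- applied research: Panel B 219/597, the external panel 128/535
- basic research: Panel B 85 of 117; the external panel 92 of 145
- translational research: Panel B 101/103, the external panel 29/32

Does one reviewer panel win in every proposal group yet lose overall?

No

Applied research: Panel B 219/597 = 36.7%, the external panel 128/535 = 23.9% → Panel B
Basic research: Panel B 85/117 = 72.6%, the external panel 92/145 = 63.4% → Panel B
Translational research: Panel B 101/103 = 98.1%, the external panel 29/32 = 90.6% → Panel B
Overall: Panel B 405/817 = 49.6%, the external panel 249/712 = 35.0% → Panel B
Panel B wins overall and in every proposal group — no reversal.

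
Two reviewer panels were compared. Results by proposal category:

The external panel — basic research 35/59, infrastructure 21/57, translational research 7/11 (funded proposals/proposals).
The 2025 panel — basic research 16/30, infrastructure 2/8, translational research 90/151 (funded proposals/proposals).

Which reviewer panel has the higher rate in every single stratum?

the external panel

Basic research: the external panel 35/59 = 59.3%, the 2025 panel 16/30 = 53.3% → the external panel
Infrastructure: the external panel 21/57 = 36.8%, the 2025 panel 2/8 = 25.0% → the external panel
Translational research: the external panel 7/11 = 63.6%, the 2025 panel 90/151 = 59.6% → the external panel
The external panel has the higher rate in all 3 groups.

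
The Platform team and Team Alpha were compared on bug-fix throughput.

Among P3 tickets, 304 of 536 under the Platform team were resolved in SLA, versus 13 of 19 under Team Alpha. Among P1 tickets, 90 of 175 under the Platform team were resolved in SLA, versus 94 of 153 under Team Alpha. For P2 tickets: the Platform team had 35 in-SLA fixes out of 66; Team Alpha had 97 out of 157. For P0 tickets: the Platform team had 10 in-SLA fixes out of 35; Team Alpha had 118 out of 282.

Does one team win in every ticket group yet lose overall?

Yes

P3: the Platform team 304/536 = 56.7%, Team Alpha 13/19 = 68.4% → Team Alpha
P1: the Platform team 90/175 = 51.4%, Team Alpha 94/153 = 61.4% → Team Alpha
P2: the Platform team 35/66 = 53.0%, Team Alpha 97/157 = 61.8% → Team Alpha
P0: the Platform team 10/35 = 28.6%, Team Alpha 118/282 = 41.8% → Team Alpha
Overall: the Platform team 439/812 = 54.1%, Team Alpha 322/611 = 52.7% → the Platform team
Team Alpha wins each ticket group but the Platform team wins overall — the comparison reverses. Team Alpha's tickets skew toward P0, which has a lower base rate.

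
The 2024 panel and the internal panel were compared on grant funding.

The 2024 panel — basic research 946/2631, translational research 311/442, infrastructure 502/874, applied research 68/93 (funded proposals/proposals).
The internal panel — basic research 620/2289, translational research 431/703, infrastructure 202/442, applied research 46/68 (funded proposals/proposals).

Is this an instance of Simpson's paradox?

Basic research: the 2024 panel 946/2631 = 36.0%, the internal panel 620/2289 = 27.1% → the 2024 panel
Translational research: the 2024 panel 311/442 = 70.4%, the internal panel 431/703 = 61.3% → the 2024 panel
Infrastructure: the 2024 panel 502/874 = 57.4%, the internal panel 202/442 = 45.7% → the 2024 panel
Applied research: the 2024 panel 68/93 = 73.1%, the internal panel 46/68 = 67.6% → the 2024 panel
Overall: the 2024 panel 1827/4040 = 45.2%, the internal panel 1299/3502 = 37.1% → the 2024 panel
The 2024 panel wins overall and in every proposal group — no reversal.

No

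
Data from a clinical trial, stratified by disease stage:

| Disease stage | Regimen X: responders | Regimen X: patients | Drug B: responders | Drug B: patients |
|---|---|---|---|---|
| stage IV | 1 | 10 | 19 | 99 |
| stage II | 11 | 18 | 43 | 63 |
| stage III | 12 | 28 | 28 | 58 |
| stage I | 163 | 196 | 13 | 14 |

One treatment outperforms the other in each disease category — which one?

Drug B

Stage IV: Regimen X 1/10 = 10.0%, Drug B 19/99 = 19.2% → Drug B
Stage II: Regimen X 11/18 = 61.1%, Drug B 43/63 = 68.3% → Drug B
Stage III: Regimen X 12/28 = 42.9%, Drug B 28/58 = 48.3% → Drug B
Stage I: Regimen X 163/196 = 83.2%, Drug B 13/14 = 92.9% → Drug B
Drug B has the higher rate in all 4 groups.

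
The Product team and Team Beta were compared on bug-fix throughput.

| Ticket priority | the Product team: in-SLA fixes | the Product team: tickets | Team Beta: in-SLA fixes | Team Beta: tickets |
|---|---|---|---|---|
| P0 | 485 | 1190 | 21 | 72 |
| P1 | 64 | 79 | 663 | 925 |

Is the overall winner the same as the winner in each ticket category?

No

P0: the Product team 485/1190 = 40.8%, Team Beta 21/72 = 29.2% → the Product team
P1: the Product team 64/79 = 81.0%, Team Beta 663/925 = 71.7% → the Product team
Overall: the Product team 549/1269 = 43.3%, Team Beta 684/997 = 68.6% → Team Beta
The Product team wins each ticket group but Team Beta wins overall — the comparison reverses. The Product team's tickets skew toward P0, which has a lower base rate.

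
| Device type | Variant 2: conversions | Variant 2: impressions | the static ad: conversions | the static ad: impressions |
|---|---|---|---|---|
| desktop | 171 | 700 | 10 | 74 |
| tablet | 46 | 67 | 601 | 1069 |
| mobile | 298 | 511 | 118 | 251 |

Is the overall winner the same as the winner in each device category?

No

Desktop: Variant 2 171/700 = 24.4%, the static ad 10/74 = 13.5% → Variant 2
Tablet: Variant 2 46/67 = 68.7%, the static ad 601/1069 = 56.2% → Variant 2
Mobile: Variant 2 298/511 = 58.3%, the static ad 118/251 = 47.0% → Variant 2
Overall: Variant 2 515/1278 = 40.3%, the static ad 729/1394 = 52.3% → the static ad
Variant 2 wins each device group but the static ad wins overall — the comparison reverses. Variant 2's impressions skew toward desktop, which has a lower base rate.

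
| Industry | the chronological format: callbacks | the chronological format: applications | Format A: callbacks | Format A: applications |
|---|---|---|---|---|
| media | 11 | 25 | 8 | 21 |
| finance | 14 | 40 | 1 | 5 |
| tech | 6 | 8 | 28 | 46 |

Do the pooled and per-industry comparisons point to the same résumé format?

Media: the chronological format 11/25 = 44.0%, Format A 8/21 = 38.1% → the chronological format
Finance: the chronological format 14/40 = 35.0%, Format A 1/5 = 20.0% → the chronological format
Tech: the chronological format 6/8 = 75.0%, Format A 28/46 = 60.9% → the chronological format
Overall: the chronological format 31/73 = 42.5%, Format A 37/72 = 51.4% → Format A
The chronological format wins each industry group but Format A wins overall — the comparison reverses. The chronological format's applications skew toward finance, which has a lower base rate.

No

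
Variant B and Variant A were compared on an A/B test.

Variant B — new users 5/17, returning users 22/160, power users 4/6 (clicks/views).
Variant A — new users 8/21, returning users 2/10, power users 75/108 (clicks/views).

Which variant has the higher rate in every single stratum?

Variant A

New users: Variant B 5/17 = 29.4%, Variant A 8/21 = 38.1% → Variant A
Returning users: Variant B 22/160 = 13.8%, Variant A 2/10 = 20.0% → Variant A
Power users: Variant B 4/6 = 66.7%, Variant A 75/108 = 69.4% → Variant A
Variant A has the higher rate in all 3 groups.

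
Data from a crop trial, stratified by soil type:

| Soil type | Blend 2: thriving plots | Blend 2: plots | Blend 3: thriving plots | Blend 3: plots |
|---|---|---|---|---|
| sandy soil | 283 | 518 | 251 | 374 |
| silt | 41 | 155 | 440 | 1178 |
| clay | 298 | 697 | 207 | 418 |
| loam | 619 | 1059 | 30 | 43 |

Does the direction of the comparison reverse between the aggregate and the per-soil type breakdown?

Yes

Sandy soil: Blend 2 283/518 = 54.6%, Blend 3 251/374 = 67.1% → Blend 3
Silt: Blend 2 41/155 = 26.5%, Blend 3 440/1178 = 37.4% → Blend 3
Clay: Blend 2 298/697 = 42.8%, Blend 3 207/418 = 49.5% → Blend 3
Loam: Blend 2 619/1059 = 58.5%, Blend 3 30/43 = 69.8% → Blend 3
Overall: Blend 2 1241/2429 = 51.1%, Blend 3 928/2013 = 46.1% → Blend 2
Blend 3 wins each soil group but Blend 2 wins overall — the comparison reverses. Blend 3's plots skew toward silt, which has a lower base rate.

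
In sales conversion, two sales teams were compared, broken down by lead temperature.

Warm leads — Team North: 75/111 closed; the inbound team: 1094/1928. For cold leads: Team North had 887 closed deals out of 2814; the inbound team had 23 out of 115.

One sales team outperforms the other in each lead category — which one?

Warm: Team North 75/111 = 67.6%, the inbound team 1094/1928 = 56.7% → Team North
Cold: Team North 887/2814 = 31.5%, the inbound team 23/115 = 20.0% → Team North
Team North has the higher rate in both groups.

Team North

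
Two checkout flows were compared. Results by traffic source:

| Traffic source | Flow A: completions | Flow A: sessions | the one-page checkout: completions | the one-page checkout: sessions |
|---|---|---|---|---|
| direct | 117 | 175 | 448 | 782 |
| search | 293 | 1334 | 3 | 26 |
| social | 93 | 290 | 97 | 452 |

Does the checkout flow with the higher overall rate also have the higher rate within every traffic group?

No

Direct: Flow A 117/175 = 66.9%, the one-page checkout 448/782 = 57.3% → Flow A
Search: Flow A 293/1334 = 22.0%, the one-page checkout 3/26 = 11.5% → Flow A
Social: Flow A 93/290 = 32.1%, the one-page checkout 97/452 = 21.5% → Flow A
Overall: Flow A 503/1799 = 28.0%, the one-page checkout 548/1260 = 43.5% → the one-page checkout
Flow A wins each traffic group but the one-page checkout wins overall — the comparison reverses. Flow A's sessions skew toward search, which has a lower base rate.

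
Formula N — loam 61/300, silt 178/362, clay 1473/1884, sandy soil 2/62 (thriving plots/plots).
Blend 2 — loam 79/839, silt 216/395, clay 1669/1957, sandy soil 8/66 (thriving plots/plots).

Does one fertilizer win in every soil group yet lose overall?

No

Loam: Formula N 61/300 = 20.3%, Blend 2 79/839 = 9.4% → Formula N
Silt: Formula N 178/362 = 49.2%, Blend 2 216/395 = 54.7% → Blend 2
Clay: Formula N 1473/1884 = 78.2%, Blend 2 1669/1957 = 85.3% → Blend 2
Sandy soil: Formula N 2/62 = 3.2%, Blend 2 8/66 = 12.1% → Blend 2
Overall: Formula N 1714/2608 = 65.7%, Blend 2 1972/3257 = 60.5% → Formula N
Neither sweeps: Formula N wins 1 of 4 groups, Blend 2 wins 3. Formula N wins overall but not every group — no Simpson reversal.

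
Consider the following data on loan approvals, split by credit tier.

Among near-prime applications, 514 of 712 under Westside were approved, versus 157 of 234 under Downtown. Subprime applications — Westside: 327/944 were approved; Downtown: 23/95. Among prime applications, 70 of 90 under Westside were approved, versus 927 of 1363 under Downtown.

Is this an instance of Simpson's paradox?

Near-prime: Westside 514/712 = 72.2%, Downtown 157/234 = 67.1% → Westside
Subprime: Westside 327/944 = 34.6%, Downtown 23/95 = 24.2% → Westside
Prime: Westside 70/90 = 77.8%, Downtown 927/1363 = 68.0% → Westside
Overall: Westside 911/1746 = 52.2%, Downtown 1107/1692 = 65.4% → Downtown
Westside wins each credit group but Downtown wins overall — the comparison reverses. Westside's applications skew toward subprime, which has a lower base rate.

Yes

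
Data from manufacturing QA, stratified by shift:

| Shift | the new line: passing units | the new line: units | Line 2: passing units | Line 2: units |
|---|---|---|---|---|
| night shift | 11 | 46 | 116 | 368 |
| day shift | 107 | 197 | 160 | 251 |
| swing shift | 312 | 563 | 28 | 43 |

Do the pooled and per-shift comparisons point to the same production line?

Night shift: the new line 11/46 = 23.9%, Line 2 116/368 = 31.5% → Line 2
Day shift: the new line 107/197 = 54.3%, Line 2 160/251 = 63.7% → Line 2
Swing shift: the new line 312/563 = 55.4%, Line 2 28/43 = 65.1% → Line 2
Overall: the new line 430/806 = 53.3%, Line 2 304/662 = 45.9% → the new line
Line 2 wins each shift group but the new line wins overall — the comparison reverses. Line 2's units skew toward night shift, which has a lower base rate.

No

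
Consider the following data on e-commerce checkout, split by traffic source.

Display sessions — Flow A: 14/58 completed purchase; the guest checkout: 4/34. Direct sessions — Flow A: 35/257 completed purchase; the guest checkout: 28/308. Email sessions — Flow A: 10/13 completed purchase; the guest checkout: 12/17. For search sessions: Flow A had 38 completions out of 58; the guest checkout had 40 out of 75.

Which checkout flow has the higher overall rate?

Display: Flow A 14/58 = 24.1%, the guest checkout 4/34 = 11.8% → Flow A
Direct: Flow A 35/257 = 13.6%, the guest checkout 28/308 = 9.1% → Flow A
Email: Flow A 10/13 = 76.9%, the guest checkout 12/17 = 70.6% → Flow A
Search: Flow A 38/58 = 65.5%, the guest checkout 40/75 = 53.3% → Flow A
Overall: Flow A 97/386 = 25.1%, the guest checkout 84/434 = 19.4% → Flow A

Flow A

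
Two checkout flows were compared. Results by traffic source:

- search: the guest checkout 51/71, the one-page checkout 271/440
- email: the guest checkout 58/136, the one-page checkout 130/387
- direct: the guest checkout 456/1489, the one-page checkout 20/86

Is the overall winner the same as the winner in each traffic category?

No

Search: the guest checkout 51/71 = 71.8%, the one-page checkout 271/440 = 61.6% → the guest checkout
Email: the guest checkout 58/136 = 42.6%, the one-page checkout 130/387 = 33.6% → the guest checkout
Direct: the guest checkout 456/1489 = 30.6%, the one-page checkout 20/86 = 23.3% → the guest checkout
Overall: the guest checkout 565/1696 = 33.3%, the one-page checkout 421/913 = 46.1% → the one-page checkout
The guest checkout wins each traffic group but the one-page checkout wins overall — the comparison reverses. The guest checkout's sessions skew toward direct, which has a lower base rate.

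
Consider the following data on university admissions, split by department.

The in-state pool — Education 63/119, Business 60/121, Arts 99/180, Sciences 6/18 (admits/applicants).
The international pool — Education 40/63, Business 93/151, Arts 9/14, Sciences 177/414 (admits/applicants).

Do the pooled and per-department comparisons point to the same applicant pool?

Education: the in-state pool 63/119 = 52.9%, the international pool 40/63 = 63.5% → the international pool
Business: the in-state pool 60/121 = 49.6%, the international pool 93/151 = 61.6% → the international pool
Arts: the in-state pool 99/180 = 55.0%, the international pool 9/14 = 64.3% → the international pool
Sciences: the in-state pool 6/18 = 33.3%, the international pool 177/414 = 42.8% → the international pool
Overall: the in-state pool 228/438 = 52.1%, the international pool 319/642 = 49.7% → the in-state pool
The international pool wins each department group but the in-state pool wins overall — the comparison reverses. The international pool's applicants skew toward Sciences, which has a lower base rate.

No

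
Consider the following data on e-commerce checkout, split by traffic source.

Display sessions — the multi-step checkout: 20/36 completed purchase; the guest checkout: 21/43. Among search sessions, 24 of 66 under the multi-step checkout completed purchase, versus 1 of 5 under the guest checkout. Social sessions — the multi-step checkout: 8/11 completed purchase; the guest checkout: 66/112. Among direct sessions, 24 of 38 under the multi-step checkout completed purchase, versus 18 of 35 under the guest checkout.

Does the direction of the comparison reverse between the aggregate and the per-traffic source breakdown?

Display: the multi-step checkout 20/36 = 55.6%, the guest checkout 21/43 = 48.8% → the multi-step checkout
Search: the multi-step checkout 24/66 = 36.4%, the guest checkout 1/5 = 20.0% → the multi-step checkout
Social: the multi-step checkout 8/11 = 72.7%, the guest checkout 66/112 = 58.9% → the multi-step checkout
Direct: the multi-step checkout 24/38 = 63.2%, the guest checkout 18/35 = 51.4% → the multi-step checkout
Overall: the multi-step checkout 76/151 = 50.3%, the guest checkout 106/195 = 54.4% → the guest checkout
The multi-step checkout wins each traffic group but the guest checkout wins overall — the comparison reverses. The multi-step checkout's sessions skew toward search, which has a lower base rate.

Yes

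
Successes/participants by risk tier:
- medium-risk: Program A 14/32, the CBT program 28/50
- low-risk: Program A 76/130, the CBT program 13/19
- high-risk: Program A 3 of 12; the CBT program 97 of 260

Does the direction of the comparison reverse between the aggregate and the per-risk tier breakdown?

Yes

Medium-risk: Program A 14/32 = 43.8%, the CBT program 28/50 = 56.0% → the CBT program
Low-risk: Program A 76/130 = 58.5%, the CBT program 13/19 = 68.4% → the CBT program
High-risk: Program A 3/12 = 25.0%, the CBT program 97/260 = 37.3% → the CBT program
Overall: Program A 93/174 = 53.4%, the CBT program 138/329 = 41.9% → Program A
The CBT program wins each risk group but Program A wins overall — the comparison reverses. The CBT program's participants skew toward high-risk, which has a lower base rate.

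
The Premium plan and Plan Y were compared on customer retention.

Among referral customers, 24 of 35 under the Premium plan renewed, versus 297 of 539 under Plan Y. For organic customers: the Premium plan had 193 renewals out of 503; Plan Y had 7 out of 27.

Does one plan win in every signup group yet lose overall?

Referral: the Premium plan 24/35 = 68.6%, Plan Y 297/539 = 55.1% → the Premium plan
Organic: the Premium plan 193/503 = 38.4%, Plan Y 7/27 = 25.9% → the Premium plan
Overall: the Premium plan 217/538 = 40.3%, Plan Y 304/566 = 53.7% → Plan Y
The Premium plan wins each signup group but Plan Y wins overall — the comparison reverses. The Premium plan's customers skew toward organic, which has a lower base rate.

Yes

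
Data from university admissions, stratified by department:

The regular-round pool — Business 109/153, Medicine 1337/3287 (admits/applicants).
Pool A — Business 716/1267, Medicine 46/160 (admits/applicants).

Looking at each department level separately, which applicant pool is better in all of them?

the regular-round pool

Business: the regular-round pool 109/153 = 71.2%, Pool A 716/1267 = 56.5% → the regular-round pool
Medicine: the regular-round pool 1337/3287 = 40.7%, Pool A 46/160 = 28.8% → the regular-round pool
The regular-round pool has the higher rate in both groups.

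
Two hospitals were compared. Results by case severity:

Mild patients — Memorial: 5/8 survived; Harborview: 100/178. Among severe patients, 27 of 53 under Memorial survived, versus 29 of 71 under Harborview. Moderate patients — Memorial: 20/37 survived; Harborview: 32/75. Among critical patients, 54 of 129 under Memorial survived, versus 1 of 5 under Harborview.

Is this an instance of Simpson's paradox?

Mild: Memorial 5/8 = 62.5%, Harborview 100/178 = 56.2% → Memorial
Severe: Memorial 27/53 = 50.9%, Harborview 29/71 = 40.8% → Memorial
Moderate: Memorial 20/37 = 54.1%, Harborview 32/75 = 42.7% → Memorial
Critical: Memorial 54/129 = 41.9%, Harborview 1/5 = 20.0% → Memorial
Overall: Memorial 106/227 = 46.7%, Harborview 162/329 = 49.2% → Harborview
Memorial wins each case group but Harborview wins overall — the comparison reverses. Memorial's patients skew toward critical, which has a lower base rate.

Yes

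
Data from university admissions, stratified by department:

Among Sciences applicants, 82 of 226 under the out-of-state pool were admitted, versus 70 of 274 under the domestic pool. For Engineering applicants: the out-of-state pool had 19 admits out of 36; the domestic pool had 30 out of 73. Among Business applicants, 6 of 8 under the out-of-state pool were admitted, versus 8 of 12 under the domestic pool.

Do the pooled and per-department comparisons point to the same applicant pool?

Sciences: the out-of-state pool 82/226 = 36.3%, the domestic pool 70/274 = 25.5% → the out-of-state pool
Engineering: the out-of-state pool 19/36 = 52.8%, the domestic pool 30/73 = 41.1% → the out-of-state pool
Business: the out-of-state pool 6/8 = 75.0%, the domestic pool 8/12 = 66.7% → the out-of-state pool
Overall: the out-of-state pool 107/270 = 39.6%, the domestic pool 108/359 = 30.1% → the out-of-state pool
The out-of-state pool wins overall and in every department group — no reversal.

Yes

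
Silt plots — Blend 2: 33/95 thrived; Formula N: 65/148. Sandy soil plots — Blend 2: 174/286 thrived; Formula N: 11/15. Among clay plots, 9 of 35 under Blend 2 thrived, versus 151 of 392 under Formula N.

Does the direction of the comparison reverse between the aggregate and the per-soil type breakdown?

Silt: Blend 2 33/95 = 34.7%, Formula N 65/148 = 43.9% → Formula N
Sandy soil: Blend 2 174/286 = 60.8%, Formula N 11/15 = 73.3% → Formula N
Clay: Blend 2 9/35 = 25.7%, Formula N 151/392 = 38.5% → Formula N
Overall: Blend 2 216/416 = 51.9%, Formula N 227/555 = 40.9% → Blend 2
Formula N wins each soil group but Blend 2 wins overall — the comparison reverses. Formula N's plots skew toward clay, which has a lower base rate.

Yes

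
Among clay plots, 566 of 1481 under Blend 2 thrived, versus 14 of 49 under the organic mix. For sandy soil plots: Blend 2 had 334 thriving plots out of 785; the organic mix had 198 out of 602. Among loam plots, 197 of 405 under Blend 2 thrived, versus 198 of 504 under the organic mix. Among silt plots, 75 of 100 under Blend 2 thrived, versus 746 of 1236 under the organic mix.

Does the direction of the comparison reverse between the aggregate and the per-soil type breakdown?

Yes

Clay: Blend 2 566/1481 = 38.2%, the organic mix 14/49 = 28.6% → Blend 2
Sandy soil: Blend 2 334/785 = 42.5%, the organic mix 198/602 = 32.9% → Blend 2
Loam: Blend 2 197/405 = 48.6%, the organic mix 198/504 = 39.3% → Blend 2
Silt: Blend 2 75/100 = 75.0%, the organic mix 746/1236 = 60.4% → Blend 2
Overall: Blend 2 1172/2771 = 42.3%, the organic mix 1156/2391 = 48.3% → the organic mix
Blend 2 wins each soil group but the organic mix wins overall — the comparison reverses. Blend 2's plots skew toward clay, which has a lower base rate.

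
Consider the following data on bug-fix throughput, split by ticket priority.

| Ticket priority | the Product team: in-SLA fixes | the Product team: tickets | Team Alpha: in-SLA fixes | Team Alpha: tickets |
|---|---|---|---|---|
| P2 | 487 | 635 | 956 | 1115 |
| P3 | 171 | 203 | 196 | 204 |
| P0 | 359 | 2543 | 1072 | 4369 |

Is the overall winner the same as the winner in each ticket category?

Yes

P2: the Product team 487/635 = 76.7%, Team Alpha 956/1115 = 85.7% → Team Alpha
P3: the Product team 171/203 = 84.2%, Team Alpha 196/204 = 96.1% → Team Alpha
P0: the Product team 359/2543 = 14.1%, Team Alpha 1072/4369 = 24.5% → Team Alpha
Overall: the Product team 1017/3381 = 30.1%, Team Alpha 2224/5688 = 39.1% → Team Alpha
Team Alpha wins overall and in every ticket group — no reversal.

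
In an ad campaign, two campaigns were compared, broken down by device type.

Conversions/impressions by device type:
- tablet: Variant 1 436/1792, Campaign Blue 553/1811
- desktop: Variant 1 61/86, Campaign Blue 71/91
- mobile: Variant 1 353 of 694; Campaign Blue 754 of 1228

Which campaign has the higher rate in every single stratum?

Tablet: Variant 1 436/1792 = 24.3%, Campaign Blue 553/1811 = 30.5% → Campaign Blue
Desktop: Variant 1 61/86 = 70.9%, Campaign Blue 71/91 = 78.0% → Campaign Blue
Mobile: Variant 1 353/694 = 50.9%, Campaign Blue 754/1228 = 61.4% → Campaign Blue
Campaign Blue has the higher rate in all 3 groups.

Campaign Blue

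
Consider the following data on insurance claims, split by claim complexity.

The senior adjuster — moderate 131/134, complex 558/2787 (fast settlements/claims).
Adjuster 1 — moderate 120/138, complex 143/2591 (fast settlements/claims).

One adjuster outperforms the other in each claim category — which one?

the senior adjuster

Moderate: the senior adjuster 131/134 = 97.8%, Adjuster 1 120/138 = 87.0% → the senior adjuster
Complex: the senior adjuster 558/2787 = 20.0%, Adjuster 1 143/2591 = 5.5% → the senior adjuster
The senior adjuster has the higher rate in both groups.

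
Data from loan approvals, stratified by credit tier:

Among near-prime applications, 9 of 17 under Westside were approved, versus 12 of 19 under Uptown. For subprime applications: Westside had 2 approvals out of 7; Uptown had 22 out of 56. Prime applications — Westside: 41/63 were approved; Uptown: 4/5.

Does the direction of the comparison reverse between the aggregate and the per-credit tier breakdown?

Yes

Near-prime: Westside 9/17 = 52.9%, Uptown 12/19 = 63.2% → Uptown
Subprime: Westside 2/7 = 28.6%, Uptown 22/56 = 39.3% → Uptown
Prime: Westside 41/63 = 65.1%, Uptown 4/5 = 80.0% → Uptown
Overall: Westside 52/87 = 59.8%, Uptown 38/80 = 47.5% → Westside
Uptown wins each credit group but Westside wins overall — the comparison reverses. Uptown's applications skew toward subprime, which has a lower base rate.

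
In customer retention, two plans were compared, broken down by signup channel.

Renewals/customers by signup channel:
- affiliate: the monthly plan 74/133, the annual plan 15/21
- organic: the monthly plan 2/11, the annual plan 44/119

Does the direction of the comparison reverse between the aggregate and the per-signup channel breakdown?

Yes

Affiliate: the monthly plan 74/133 = 55.6%, the annual plan 15/21 = 71.4% → the annual plan
Organic: the monthly plan 2/11 = 18.2%, the annual plan 44/119 = 37.0% → the annual plan
Overall: the monthly plan 76/144 = 52.8%, the annual plan 59/140 = 42.1% → the monthly plan
The annual plan wins each signup group but the monthly plan wins overall — the comparison reverses. The annual plan's customers skew toward organic, which has a lower base rate.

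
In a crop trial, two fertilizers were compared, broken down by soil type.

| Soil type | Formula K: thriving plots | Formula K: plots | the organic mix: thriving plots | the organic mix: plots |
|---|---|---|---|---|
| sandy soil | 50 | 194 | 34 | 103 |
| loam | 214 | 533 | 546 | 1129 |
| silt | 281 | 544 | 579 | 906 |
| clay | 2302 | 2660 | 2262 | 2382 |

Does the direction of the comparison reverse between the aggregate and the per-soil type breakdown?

No

Sandy soil: Formula K 50/194 = 25.8%, the organic mix 34/103 = 33.0% → the organic mix
Loam: Formula K 214/533 = 40.2%, the organic mix 546/1129 = 48.4% → the organic mix
Silt: Formula K 281/544 = 51.7%, the organic mix 579/906 = 63.9% → the organic mix
Clay: Formula K 2302/2660 = 86.5%, the organic mix 2262/2382 = 95.0% → the organic mix
Overall: Formula K 2847/3931 = 72.4%, the organic mix 3421/4520 = 75.7% → the organic mix
The organic mix wins overall and in every soil group — no reversal.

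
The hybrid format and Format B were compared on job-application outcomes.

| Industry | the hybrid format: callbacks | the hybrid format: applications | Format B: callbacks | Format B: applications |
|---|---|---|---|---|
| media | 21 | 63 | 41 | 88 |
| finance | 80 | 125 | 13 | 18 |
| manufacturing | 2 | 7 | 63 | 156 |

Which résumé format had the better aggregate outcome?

the hybrid format

Media: the hybrid format 21/63 = 33.3%, Format B 41/88 = 46.6% → Format B
Finance: the hybrid format 80/125 = 64.0%, Format B 13/18 = 72.2% → Format B
Manufacturing: the hybrid format 2/7 = 28.6%, Format B 63/156 = 40.4% → Format B
Overall: the hybrid format 103/195 = 52.8%, Format B 117/262 = 44.7% → the hybrid format
(Format B wins every industry group but the hybrid format wins overall — Format B's applications skew toward the low-rate manufacturing group.)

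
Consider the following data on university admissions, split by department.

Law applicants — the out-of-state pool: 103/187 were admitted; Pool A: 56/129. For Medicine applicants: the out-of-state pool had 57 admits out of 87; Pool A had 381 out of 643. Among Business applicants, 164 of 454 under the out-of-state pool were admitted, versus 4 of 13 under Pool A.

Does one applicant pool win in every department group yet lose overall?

Law: the out-of-state pool 103/187 = 55.1%, Pool A 56/129 = 43.4% → the out-of-state pool
Medicine: the out-of-state pool 57/87 = 65.5%, Pool A 381/643 = 59.3% → the out-of-state pool
Business: the out-of-state pool 164/454 = 36.1%, Pool A 4/13 = 30.8% → the out-of-state pool
Overall: the out-of-state pool 324/728 = 44.5%, Pool A 441/785 = 56.2% → Pool A
The out-of-state pool wins each department group but Pool A wins overall — the comparison reverses. The out-of-state pool's applicants skew toward Business, which has a lower base rate.

Yes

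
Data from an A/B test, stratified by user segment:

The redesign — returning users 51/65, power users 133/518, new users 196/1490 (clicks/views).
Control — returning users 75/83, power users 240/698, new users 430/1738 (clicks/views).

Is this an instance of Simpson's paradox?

Returning users: the redesign 51/65 = 78.5%, Control 75/83 = 90.4% → Control
Power users: the redesign 133/518 = 25.7%, Control 240/698 = 34.4% → Control
New users: the redesign 196/1490 = 13.2%, Control 430/1738 = 24.7% → Control
Overall: the redesign 380/2073 = 18.3%, Control 745/2519 = 29.6% → Control
Control wins overall and in every user group — no reversal.

No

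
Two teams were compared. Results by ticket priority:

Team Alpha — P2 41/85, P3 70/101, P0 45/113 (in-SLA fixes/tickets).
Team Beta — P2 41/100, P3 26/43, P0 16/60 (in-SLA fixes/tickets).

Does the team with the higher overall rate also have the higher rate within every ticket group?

P2: Team Alpha 41/85 = 48.2%, Team Beta 41/100 = 41.0% → Team Alpha
P3: Team Alpha 70/101 = 69.3%, Team Beta 26/43 = 60.5% → Team Alpha
P0: Team Alpha 45/113 = 39.8%, Team Beta 16/60 = 26.7% → Team Alpha
Overall: Team Alpha 156/299 = 52.2%, Team Beta 83/203 = 40.9% → Team Alpha
Team Alpha wins overall and in every ticket group — no reversal.

Yes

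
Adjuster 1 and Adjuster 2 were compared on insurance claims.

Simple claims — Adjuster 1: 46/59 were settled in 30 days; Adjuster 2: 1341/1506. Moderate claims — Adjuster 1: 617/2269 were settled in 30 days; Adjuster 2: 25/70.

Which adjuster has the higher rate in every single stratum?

Simple: Adjuster 1 46/59 = 78.0%, Adjuster 2 1341/1506 = 89.0% → Adjuster 2
Moderate: Adjuster 1 617/2269 = 27.2%, Adjuster 2 25/70 = 35.7% → Adjuster 2
Adjuster 2 has the higher rate in both groups.

Adjuster 2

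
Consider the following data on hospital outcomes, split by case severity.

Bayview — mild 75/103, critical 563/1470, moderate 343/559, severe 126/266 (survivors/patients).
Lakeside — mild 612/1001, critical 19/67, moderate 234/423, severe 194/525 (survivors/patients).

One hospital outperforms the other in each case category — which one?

Bayview

Mild: Bayview 75/103 = 72.8%, Lakeside 612/1001 = 61.1% → Bayview
Critical: Bayview 563/1470 = 38.3%, Lakeside 19/67 = 28.4% → Bayview
Moderate: Bayview 343/559 = 61.4%, Lakeside 234/423 = 55.3% → Bayview
Severe: Bayview 126/266 = 47.4%, Lakeside 194/525 = 37.0% → Bayview
Bayview has the higher rate in all 4 groups.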